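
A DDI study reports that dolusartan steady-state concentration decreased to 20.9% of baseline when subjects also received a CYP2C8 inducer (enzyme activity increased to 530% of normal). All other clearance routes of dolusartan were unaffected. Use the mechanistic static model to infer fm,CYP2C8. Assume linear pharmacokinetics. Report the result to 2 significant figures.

Let fm be the CYP2C8 fraction. New clearance relative to baseline = fm × 5.3 + (1 − fm).
Steady-state concentration ratio = 1 / (new CL fraction), so new CL fraction = 1 / 0.209 = 4.785.
fm × 5.3 + 1 − fm = 4.785  ⇒  fm × (5.3 − 1) = 3.785  ⇒  fm = 0.88.

0.88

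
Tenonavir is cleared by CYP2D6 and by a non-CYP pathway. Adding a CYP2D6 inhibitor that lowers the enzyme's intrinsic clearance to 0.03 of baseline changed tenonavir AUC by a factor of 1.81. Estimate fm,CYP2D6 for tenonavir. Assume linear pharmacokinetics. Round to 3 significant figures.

0.461

CL'/CL = 1 / 1.81 = 0.5525
0.03·fm + (1 − fm) = 0.5525
fm = (0.5525 − 1) / (0.03 − 1) = 0.461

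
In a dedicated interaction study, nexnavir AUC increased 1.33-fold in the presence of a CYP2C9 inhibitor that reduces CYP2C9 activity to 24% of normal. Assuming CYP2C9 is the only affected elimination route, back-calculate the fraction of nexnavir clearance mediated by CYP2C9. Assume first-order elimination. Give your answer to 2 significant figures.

0.33

Let x = fm,CYP2C9. Because AUC ∝ 1/CL, relative clearance fell to 1/1.33 = 0.7519.
Only the CYP2C9 route changed, so 0.7519 = x·0.24 + (1 − x), giving x = 0.33.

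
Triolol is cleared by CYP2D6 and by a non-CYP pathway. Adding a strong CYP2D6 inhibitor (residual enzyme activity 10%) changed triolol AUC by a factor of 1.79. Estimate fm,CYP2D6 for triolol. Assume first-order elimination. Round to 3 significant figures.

0.490

Call the CYP2D6 fraction fm. After the interaction, CL_new/CL_old = fm × 0.1 + (1 − fm).
AUC ratio = 1 / (new CL fraction), so new CL fraction = 1 / 1.79 = 0.5587.
fm × 0.1 + 1 − fm = 0.5587  ⇒  fm × (0.1 − 1) = −0.4413  ⇒  fm = 0.490.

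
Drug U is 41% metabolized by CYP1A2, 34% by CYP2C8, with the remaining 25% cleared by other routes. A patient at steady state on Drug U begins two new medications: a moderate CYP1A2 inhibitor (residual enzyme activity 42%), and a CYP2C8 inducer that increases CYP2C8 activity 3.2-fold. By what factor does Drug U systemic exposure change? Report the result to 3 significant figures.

0.662

CYP1A2: 0.41 × 0.42 = 0.1722
CYP2C8: 0.34 × 3.2 = 1.088
Other: 0.25 (unchanged)
CL_new/CL_old = 0.1722 + 1.088 + 0.25 = 1.5102.
Systemic exposure ∝ 1/CL: fold-change = 1 / 1.5102 = 0.662.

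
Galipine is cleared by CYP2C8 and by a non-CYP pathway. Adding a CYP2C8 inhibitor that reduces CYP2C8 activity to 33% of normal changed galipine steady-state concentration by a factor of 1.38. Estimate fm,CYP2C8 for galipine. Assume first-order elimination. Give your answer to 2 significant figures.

Write x for the fraction cleared via CYP2C8. The observed steady-state concentration change means clearance fell to 1/1.38 = 0.7246 of baseline.
Only the CYP2C8 route changed, so 0.7246 = x·0.33 + (1 − x), giving x = 0.41.

0.41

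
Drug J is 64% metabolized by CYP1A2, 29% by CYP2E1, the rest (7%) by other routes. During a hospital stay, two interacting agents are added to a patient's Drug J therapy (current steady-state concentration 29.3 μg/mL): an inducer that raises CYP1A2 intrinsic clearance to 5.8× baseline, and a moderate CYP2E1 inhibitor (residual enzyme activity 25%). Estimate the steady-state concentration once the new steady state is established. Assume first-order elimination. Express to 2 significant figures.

7.6 μg/mL

CYP1A2: 0.64 × 5.8 = 3.712
CYP2E1: 0.29 × 0.25 = 0.0725
Other: 0.07 (unchanged)
CL_new/CL_old = 3.712 + 0.0725 + 0.07 = 3.8545.
New steady-state concentration = 29.3 / 3.8545 = 7.6 μg/mL (concentration scales inversely with clearance).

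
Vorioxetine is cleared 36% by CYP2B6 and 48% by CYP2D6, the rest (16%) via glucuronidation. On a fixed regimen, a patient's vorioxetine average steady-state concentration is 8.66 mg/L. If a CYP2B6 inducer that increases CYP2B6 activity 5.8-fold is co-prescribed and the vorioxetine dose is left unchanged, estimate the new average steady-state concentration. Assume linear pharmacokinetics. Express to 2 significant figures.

The CYP2B6 pathway (36% of clearance) rises to 5.8× activity: 0.36 × 5.8 = 2.088.
CYP2D6 (48%) and the residual 16% are unaffected.
New clearance relative to baseline: 2.088 + 0.48 + 0.16 = 2.728.
New average steady-state concentration = baseline ÷ relative clearance = 8.66 / 2.728 = 3.2 mg/L.

3.2 mg/L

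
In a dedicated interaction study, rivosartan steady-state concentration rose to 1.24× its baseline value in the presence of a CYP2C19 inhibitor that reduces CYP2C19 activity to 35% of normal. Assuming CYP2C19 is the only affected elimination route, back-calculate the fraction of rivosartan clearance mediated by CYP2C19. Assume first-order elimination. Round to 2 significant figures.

CL'/CL = 1 / 1.24 = 0.8065
0.35·fm + (1 − fm) = 0.8065
fm = (0.8065 − 1) / (0.35 − 1) = 0.30

0.30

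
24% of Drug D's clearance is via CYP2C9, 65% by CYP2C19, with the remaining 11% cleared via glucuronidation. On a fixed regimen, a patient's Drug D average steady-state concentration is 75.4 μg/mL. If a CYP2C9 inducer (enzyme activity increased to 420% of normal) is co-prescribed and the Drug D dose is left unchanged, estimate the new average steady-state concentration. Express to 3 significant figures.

CYP2C9: 0.24 × 4.2 = 1.008
CYP2C19: 0.65 (unchanged)
Other: 0.11 (unchanged)
New clearance relative to baseline: 1.008 + 0.65 + 0.11 = 1.768.
Average steady-state concentration ∝ 1/CL, so new value = 75.4 / 1.768 = 42.6 μg/mL.

42.6 μg/mL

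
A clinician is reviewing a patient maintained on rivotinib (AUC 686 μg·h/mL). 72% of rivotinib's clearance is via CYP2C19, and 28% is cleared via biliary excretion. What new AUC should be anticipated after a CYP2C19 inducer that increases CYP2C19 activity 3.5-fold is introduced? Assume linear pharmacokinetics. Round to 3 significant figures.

CYP2C19: 0.72 × 3.5 = 2.52
Other: 0.28 (unchanged)
CL_new/CL_old = 2.52 + 0.28 = 2.8.
New AUC = baseline ÷ relative clearance = 686 / 2.8 = 245 μg·h/mL.

245 μg·h/mL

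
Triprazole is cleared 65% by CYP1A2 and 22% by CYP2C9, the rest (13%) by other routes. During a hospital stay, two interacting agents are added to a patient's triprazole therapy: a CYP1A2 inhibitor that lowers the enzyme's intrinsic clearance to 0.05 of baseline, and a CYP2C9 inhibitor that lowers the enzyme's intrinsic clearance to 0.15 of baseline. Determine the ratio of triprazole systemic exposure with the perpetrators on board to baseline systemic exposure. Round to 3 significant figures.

The CYP1A2 pathway (65% of clearance) is reduced to 0.05× activity: 0.65 × 0.05 = 0.0325.
The CYP2C9 pathway (22% of clearance) falls to 0.15× activity: 0.22 × 0.15 = 0.033.
The remaining 13% of clearance is unaffected.
CL_new/CL_old = 0.0325 + 0.033 + 0.13 = 0.1955.
Systemic exposure ∝ 1/CL: fold-change = 1 / 0.1955 = 5.12.

5.12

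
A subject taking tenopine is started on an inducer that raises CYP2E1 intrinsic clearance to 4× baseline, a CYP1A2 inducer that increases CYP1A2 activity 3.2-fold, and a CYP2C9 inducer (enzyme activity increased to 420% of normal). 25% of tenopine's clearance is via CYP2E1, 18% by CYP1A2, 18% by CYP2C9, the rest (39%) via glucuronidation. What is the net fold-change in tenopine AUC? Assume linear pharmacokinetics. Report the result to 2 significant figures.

0.37

The CYP2E1 pathway (25% of clearance) rises to 4× activity: 0.25 × 4 = 1.
The CYP1A2 pathway (18% of clearance) is boosted to 3.2× activity: 0.18 × 3.2 = 0.576.
The CYP2C9 pathway (18% of clearance) is boosted to 4.2× activity: 0.18 × 4.2 = 0.756.
Non-CYP routes (39%) are unchanged.
New clearance relative to baseline: 1 + 0.576 + 0.756 + 0.39 = 2.722.
Net AUC ratio = 1 / 2.722 = 0.37.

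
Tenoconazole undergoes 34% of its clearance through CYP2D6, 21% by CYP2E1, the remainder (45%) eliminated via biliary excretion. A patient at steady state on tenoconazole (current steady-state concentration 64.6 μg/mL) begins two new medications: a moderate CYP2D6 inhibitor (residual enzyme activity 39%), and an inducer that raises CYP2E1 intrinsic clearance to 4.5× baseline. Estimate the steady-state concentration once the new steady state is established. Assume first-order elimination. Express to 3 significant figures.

42.3 μg/mL

CYP2D6: 0.34 × 0.39 = 0.1326
CYP2E1: 0.21 × 4.5 = 0.945
Other: 0.45 (unchanged)
CL_new/CL_old = 0.1326 + 0.945 + 0.45 = 1.5276.
Steady-state concentration ∝ 1/CL: new value = 64.6 / 1.5276 = 42.3 μg/mL.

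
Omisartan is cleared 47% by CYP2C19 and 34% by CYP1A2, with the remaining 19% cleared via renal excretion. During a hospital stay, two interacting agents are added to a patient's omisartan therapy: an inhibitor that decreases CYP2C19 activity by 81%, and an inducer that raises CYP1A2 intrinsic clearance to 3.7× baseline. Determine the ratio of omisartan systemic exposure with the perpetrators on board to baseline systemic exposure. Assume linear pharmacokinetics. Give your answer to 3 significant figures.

The CYP2C19 pathway (47% of clearance) falls to 0.19× activity: 0.47 × 0.19 = 0.0893.
The CYP1A2 pathway (34% of clearance) increases to 3.7× activity: 0.34 × 3.7 = 1.258.
Non-CYP routes (19%) are unchanged.
CL_new/CL_old = 0.0893 + 1.258 + 0.19 = 1.5373.
Because systemic exposure varies inversely with clearance, the combined effect is 1 / 1.5373 = 0.650.

0.650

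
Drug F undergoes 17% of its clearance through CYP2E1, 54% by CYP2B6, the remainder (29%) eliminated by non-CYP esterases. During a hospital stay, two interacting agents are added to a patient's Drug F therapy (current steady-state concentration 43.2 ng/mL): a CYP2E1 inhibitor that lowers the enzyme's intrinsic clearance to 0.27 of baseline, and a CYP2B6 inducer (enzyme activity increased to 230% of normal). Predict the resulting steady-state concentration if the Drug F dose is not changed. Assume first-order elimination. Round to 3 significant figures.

The CYP2E1 pathway (17% of clearance) drops to 0.27× activity: 0.17 × 0.27 = 0.0459.
The CYP2B6 pathway (54% of clearance) is boosted to 2.3× activity: 0.54 × 2.3 = 1.242.
The remaining 29% of clearance is unaffected.
New clearance relative to baseline: 0.0459 + 1.242 + 0.29 = 1.5779.
Dividing the baseline by the relative clearance: 43.2 / 1.5779 = 27.4 ng/mL.

27.4 ng/mL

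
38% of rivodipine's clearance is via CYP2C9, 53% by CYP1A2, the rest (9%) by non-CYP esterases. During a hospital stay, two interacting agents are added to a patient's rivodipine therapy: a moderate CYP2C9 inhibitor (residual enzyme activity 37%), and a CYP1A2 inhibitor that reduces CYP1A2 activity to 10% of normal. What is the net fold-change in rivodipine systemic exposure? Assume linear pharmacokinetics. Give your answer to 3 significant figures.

The CYP2C9 pathway (38% of clearance) is reduced to 0.37× activity: 0.38 × 0.37 = 0.1406.
The CYP1A2 pathway (53% of clearance) falls to 0.1× activity: 0.53 × 0.1 = 0.053.
Non-CYP routes (9%) are unchanged.
Relative clearance = 0.1406 + 0.053 + 0.09 = 0.2836.
Systemic exposure ∝ 1/CL: fold-change = 1 / 0.2836 = 3.53.

3.53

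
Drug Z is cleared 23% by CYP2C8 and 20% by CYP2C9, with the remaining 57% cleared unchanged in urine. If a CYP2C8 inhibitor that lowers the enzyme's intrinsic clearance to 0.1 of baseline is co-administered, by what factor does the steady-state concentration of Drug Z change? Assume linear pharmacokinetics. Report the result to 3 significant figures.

1.26

The CYP2C8 pathway (23% of clearance) falls to 0.1× activity: 0.23 × 0.1 = 0.023.
CYP2C9 (20%) and the residual 57% are unaffected.
New clearance relative to baseline: 0.023 + 0.2 + 0.57 = 0.793.
Since steady-state concentration ∝ 1/CL, the ratio is 1 / 0.793 = 1.26.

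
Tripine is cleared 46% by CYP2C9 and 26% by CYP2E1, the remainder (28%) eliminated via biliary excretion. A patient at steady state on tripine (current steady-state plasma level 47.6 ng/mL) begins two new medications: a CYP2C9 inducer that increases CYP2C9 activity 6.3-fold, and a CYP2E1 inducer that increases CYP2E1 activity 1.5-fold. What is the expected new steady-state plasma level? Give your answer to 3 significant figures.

13.3 ng/mL

CYP2C9: 0.46 × 6.3 = 2.898
CYP2E1: 0.26 × 1.5 = 0.39
Other: 0.28 (unchanged)
Relative clearance = 2.898 + 0.39 + 0.28 = 3.568.
Dividing the baseline by the relative clearance: 47.6 / 3.568 = 13.3 ng/mL.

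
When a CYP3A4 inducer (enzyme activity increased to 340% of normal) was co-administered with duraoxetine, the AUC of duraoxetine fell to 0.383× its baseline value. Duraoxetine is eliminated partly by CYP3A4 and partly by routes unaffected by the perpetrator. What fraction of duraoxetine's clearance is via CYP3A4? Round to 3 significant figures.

Write x for the fraction cleared via CYP3A4. The observed AUC change means clearance rose to 1/0.383 = 2.611 of baseline.
Only the CYP3A4 route changed, so 2.611 = x·3.4 + (1 − x), giving x = 0.671.

0.671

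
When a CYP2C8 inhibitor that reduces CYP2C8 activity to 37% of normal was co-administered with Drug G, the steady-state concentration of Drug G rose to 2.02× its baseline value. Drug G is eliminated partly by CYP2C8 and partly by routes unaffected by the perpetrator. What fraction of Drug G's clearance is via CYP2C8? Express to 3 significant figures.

0.802

Write x for the fraction cleared via CYP2C8. The observed steady-state concentration change means clearance fell to 1/2.02 = 0.495 of baseline.
Setting x·0.37 + (1 − x) = 0.495 and solving: x = (0.495 − 1)/(0.37 − 1) = 0.802.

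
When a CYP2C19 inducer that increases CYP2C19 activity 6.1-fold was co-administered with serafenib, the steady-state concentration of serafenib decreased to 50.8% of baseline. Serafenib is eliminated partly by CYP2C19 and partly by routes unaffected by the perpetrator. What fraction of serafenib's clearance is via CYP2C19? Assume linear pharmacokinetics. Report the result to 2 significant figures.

0.19

Let fm be the CYP2C19 fraction. New clearance relative to baseline = fm × 6.1 + (1 − fm).
Steady-state concentration ratio = 1 / (new CL fraction), so new CL fraction = 1 / 0.508 = 1.969.
fm × 6.1 + 1 − fm = 1.969  ⇒  fm × (6.1 − 1) = 0.9685  ⇒  fm = 0.19.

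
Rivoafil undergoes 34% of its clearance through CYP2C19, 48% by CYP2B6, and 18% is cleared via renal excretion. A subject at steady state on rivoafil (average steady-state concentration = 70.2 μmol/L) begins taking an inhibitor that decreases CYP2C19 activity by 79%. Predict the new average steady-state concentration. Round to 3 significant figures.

96.0 μmol/L

The CYP2C19 pathway (34% of clearance) falls to 0.21× activity: 0.34 × 0.21 = 0.0714.
CYP2B6 (48%) and the residual 18% are unaffected.
CL_new/CL_old = 0.0714 + 0.48 + 0.18 = 0.7314.
New average steady-state concentration = baseline ÷ relative clearance = 70.2 / 0.7314 = 96.0 μmol/L.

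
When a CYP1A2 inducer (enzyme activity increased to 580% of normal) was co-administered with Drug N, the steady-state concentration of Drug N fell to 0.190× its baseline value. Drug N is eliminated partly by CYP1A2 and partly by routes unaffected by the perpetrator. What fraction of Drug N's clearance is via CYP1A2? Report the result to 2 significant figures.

CL'/CL = 1 / 0.190 = 5.263
5.8·fm + (1 − fm) = 5.263
fm = (5.263 − 1) / (5.8 − 1) = 0.89

0.89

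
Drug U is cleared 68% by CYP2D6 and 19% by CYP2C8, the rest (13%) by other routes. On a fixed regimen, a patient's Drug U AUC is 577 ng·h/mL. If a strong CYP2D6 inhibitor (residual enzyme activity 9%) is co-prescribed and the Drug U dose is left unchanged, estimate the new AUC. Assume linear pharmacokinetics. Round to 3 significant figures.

CYP2D6: 0.68 × 0.09 = 0.0612
CYP2C8: 0.19 (unchanged)
Other: 0.13 (unchanged)
New clearance relative to baseline: 0.0612 + 0.19 + 0.13 = 0.3812.
AUC ∝ 1/CL, so new value = 577 / 0.3812 = 1.51 × 10³ ng·h/mL.

1.51 × 10³ ng·h/mL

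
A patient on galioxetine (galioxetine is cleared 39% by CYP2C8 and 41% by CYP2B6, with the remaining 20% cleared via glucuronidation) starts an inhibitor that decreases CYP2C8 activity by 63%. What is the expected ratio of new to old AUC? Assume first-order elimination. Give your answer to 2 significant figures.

1.3

The CYP2C8 pathway (39% of clearance) falls to 0.37× activity: 0.39 × 0.37 = 0.1443.
CYP2B6 (41%) and the residual 20% are unaffected.
New clearance relative to baseline: 0.1443 + 0.41 + 0.2 = 0.7543.
AUC is inversely proportional to clearance, so the fold-change is 1 / 0.7543 = 1.3.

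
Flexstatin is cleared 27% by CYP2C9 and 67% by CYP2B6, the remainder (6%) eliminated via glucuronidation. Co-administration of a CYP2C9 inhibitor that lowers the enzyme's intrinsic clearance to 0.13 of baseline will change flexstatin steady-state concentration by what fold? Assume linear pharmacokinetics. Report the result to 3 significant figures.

The CYP2C9 pathway (27% of clearance) is reduced to 0.13× activity: 0.27 × 0.13 = 0.0351.
CYP2B6 (67%) and the residual 6% are unaffected.
Relative clearance = 0.0351 + 0.67 + 0.06 = 0.7651.
Steady-state concentration is inversely proportional to clearance, so the fold-change is 1 / 0.7651 = 1.31.

1.31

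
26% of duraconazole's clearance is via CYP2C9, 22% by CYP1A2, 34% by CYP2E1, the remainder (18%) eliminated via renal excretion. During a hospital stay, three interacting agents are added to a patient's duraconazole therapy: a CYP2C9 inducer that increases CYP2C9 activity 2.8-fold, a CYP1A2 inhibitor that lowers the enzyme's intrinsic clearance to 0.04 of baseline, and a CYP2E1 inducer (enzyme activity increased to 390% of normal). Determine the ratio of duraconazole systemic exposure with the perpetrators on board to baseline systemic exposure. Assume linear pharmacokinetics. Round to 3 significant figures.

CYP2C9: 0.26 × 2.8 = 0.728
CYP1A2: 0.22 × 0.04 = 0.0088
CYP2E1: 0.34 × 3.9 = 1.326
Other: 0.18 (unchanged)
CL_new/CL_old = 0.728 + 0.0088 + 1.326 + 0.18 = 2.2428.
Because systemic exposure varies inversely with clearance, the combined effect is 1 / 2.2428 = 0.446.

0.446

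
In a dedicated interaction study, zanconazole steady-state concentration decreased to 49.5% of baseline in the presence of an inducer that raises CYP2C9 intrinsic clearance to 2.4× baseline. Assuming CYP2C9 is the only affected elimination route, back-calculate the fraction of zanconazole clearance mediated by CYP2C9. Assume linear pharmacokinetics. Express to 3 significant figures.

CL'/CL = 1 / 0.495 = 2.02
2.4·fm + (1 − fm) = 2.02
fm = (2.02 − 1) / (2.4 − 1) = 0.729

0.729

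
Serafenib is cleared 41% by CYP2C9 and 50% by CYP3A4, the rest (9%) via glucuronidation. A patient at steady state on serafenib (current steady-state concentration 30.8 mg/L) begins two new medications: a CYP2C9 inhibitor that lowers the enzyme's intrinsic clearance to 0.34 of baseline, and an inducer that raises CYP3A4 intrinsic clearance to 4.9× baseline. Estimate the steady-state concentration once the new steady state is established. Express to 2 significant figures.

CYP2C9: 0.41 × 0.34 = 0.1394
CYP3A4: 0.5 × 4.9 = 2.45
Other: 0.09 (unchanged)
New clearance relative to baseline: 0.1394 + 2.45 + 0.09 = 2.6794.
Dividing the baseline by the relative clearance: 30.8 / 2.6794 = 11 mg/L.

11 mg/L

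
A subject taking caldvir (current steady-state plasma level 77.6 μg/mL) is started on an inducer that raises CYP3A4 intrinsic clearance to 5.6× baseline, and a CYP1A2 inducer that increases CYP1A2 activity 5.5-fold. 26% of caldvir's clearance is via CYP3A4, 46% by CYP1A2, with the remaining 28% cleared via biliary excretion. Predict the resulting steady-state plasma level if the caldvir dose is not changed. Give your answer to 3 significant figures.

18.2 μg/mL

The CYP3A4 pathway (26% of clearance) is boosted to 5.6× activity: 0.26 × 5.6 = 1.456.
The CYP1A2 pathway (46% of clearance) is boosted to 5.5× activity: 0.46 × 5.5 = 2.53.
The remaining 28% of clearance is unaffected.
CL_new/CL_old = 1.456 + 2.53 + 0.28 = 4.266.
Dividing the baseline by the relative clearance: 77.6 / 4.266 = 18.2 μg/mL.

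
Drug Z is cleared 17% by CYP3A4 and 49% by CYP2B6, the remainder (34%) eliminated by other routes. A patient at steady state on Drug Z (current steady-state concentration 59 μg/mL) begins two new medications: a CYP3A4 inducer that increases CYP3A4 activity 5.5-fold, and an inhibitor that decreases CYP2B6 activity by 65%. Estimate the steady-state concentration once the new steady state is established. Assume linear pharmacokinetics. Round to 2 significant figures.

41 μg/mL

The CYP3A4 pathway (17% of clearance) increases to 5.5× activity: 0.17 × 5.5 = 0.935.
The CYP2B6 pathway (49% of clearance) is reduced to 0.35× activity: 0.49 × 0.35 = 0.1715.
Non-CYP routes (34%) are unchanged.
Relative clearance = 0.935 + 0.1715 + 0.34 = 1.4465.
Steady-state concentration ∝ 1/CL: new value = 59 / 1.4465 = 41 μg/mL.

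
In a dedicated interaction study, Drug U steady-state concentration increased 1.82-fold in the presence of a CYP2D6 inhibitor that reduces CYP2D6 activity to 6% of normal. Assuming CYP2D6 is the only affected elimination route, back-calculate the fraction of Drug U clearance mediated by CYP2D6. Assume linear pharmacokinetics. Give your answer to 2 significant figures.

CL'/CL = 1 / 1.82 = 0.5495
0.06·fm + (1 − fm) = 0.5495
fm = (0.5495 − 1) / (0.06 − 1) = 0.48

0.48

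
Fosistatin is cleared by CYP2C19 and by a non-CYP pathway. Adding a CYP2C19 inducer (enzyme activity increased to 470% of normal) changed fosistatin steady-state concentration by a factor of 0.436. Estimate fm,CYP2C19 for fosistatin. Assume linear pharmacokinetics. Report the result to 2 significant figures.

Let x = fm,CYP2C19. Because steady-state concentration ∝ 1/CL, relative clearance rose to 1/0.436 = 2.294.
Setting x·4.7 + (1 − x) = 2.294 and solving: x = (2.294 − 1)/(4.7 − 1) = 0.35.

0.35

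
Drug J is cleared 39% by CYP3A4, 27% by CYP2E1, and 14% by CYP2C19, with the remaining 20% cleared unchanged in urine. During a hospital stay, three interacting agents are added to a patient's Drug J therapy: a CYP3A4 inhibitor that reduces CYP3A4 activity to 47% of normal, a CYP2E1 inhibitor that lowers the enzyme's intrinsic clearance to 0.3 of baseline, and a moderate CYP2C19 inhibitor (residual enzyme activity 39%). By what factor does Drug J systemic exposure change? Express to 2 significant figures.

1.9

The CYP3A4 pathway (39% of clearance) falls to 0.47× activity: 0.39 × 0.47 = 0.1833.
The CYP2E1 pathway (27% of clearance) is reduced to 0.3× activity: 0.27 × 0.3 = 0.081.
The CYP2C19 pathway (14% of clearance) drops to 0.39× activity: 0.14 × 0.39 = 0.0546.
The remaining 20% of clearance is unaffected.
Relative clearance = 0.1833 + 0.081 + 0.0546 + 0.2 = 0.5189.
Net systemic exposure ratio = 1 / 0.5189 = 1.9.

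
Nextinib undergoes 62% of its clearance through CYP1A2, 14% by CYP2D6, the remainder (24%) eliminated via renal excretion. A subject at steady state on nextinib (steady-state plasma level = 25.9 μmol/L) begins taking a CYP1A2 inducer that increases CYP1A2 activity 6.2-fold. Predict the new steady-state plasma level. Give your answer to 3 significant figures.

6.13 μmol/L

The CYP1A2 pathway (62% of clearance) increases to 6.2× activity: 0.62 × 6.2 = 3.844.
CYP2D6 (14%) and the residual 24% are unaffected.
CL_new/CL_old = 3.844 + 0.14 + 0.24 = 4.224.
Steady-state plasma level ∝ 1/CL, so new value = 25.9 / 4.224 = 6.13 μmol/L.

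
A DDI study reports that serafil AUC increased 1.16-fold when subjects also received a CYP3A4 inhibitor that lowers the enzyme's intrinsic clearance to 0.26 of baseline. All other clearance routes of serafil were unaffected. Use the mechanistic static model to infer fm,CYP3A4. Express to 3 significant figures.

0.186

Write x for the fraction cleared via CYP3A4. The observed AUC change means clearance fell to 1/1.16 = 0.8621 of baseline.
Setting x·0.26 + (1 − x) = 0.8621 and solving: x = (0.8621 − 1)/(0.26 − 1) = 0.186.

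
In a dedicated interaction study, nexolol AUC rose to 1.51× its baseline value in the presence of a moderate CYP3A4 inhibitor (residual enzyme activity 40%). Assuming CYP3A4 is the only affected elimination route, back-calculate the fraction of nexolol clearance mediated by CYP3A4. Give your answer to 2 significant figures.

Write x for the fraction cleared via CYP3A4. The observed AUC change means clearance fell to 1/1.51 = 0.6623 of baseline.
Only the CYP3A4 route changed, so 0.6623 = x·0.4 + (1 − x), giving x = 0.56.

0.56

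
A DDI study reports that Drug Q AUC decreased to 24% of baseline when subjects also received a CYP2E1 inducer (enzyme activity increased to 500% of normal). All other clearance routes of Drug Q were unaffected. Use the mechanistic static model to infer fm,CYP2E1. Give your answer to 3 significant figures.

0.792

Write x for the fraction cleared via CYP2E1. The observed AUC change means clearance rose to 1/0.240 = 4.167 of baseline.
Only the CYP2E1 route changed, so 4.167 = x·5 + (1 − x), giving x = 0.792.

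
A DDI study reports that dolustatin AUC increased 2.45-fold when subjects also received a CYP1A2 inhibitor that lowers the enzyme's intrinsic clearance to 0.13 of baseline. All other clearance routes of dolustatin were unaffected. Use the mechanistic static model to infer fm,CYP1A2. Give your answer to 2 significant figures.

0.68

Let fm be the CYP1A2 fraction. New clearance relative to baseline = fm × 0.13 + (1 − fm).
AUC ratio = 1 / (new CL fraction), so new CL fraction = 1 / 2.45 = 0.4082.
fm × 0.13 + 1 − fm = 0.4082  ⇒  fm × (0.13 − 1) = −0.5918  ⇒  fm = 0.68.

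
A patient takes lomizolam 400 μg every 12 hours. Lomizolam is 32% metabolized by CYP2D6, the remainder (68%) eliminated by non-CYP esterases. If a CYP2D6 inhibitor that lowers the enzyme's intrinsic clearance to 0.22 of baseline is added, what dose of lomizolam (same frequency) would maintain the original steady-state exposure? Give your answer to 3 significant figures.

300 μg

The CYP2D6 pathway (32% of clearance) drops to 0.22× activity: 0.32 × 0.22 = 0.0704.
The remaining 68% of clearance is unaffected.
New clearance relative to baseline: 0.0704 + 0.68 = 0.7504.
Exposure is unchanged when dose changes in proportion to clearance. New dose = 400 μg × 0.7504 = 300 μg.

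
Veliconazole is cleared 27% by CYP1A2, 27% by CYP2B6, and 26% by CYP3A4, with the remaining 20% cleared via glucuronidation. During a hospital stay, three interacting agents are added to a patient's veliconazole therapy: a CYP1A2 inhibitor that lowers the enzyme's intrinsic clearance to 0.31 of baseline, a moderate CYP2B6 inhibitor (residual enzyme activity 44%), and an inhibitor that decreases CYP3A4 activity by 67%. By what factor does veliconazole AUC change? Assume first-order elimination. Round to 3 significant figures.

CYP1A2: 0.27 × 0.31 = 0.0837
CYP2B6: 0.27 × 0.44 = 0.1188
CYP3A4: 0.26 × 0.33 = 0.0858
Other: 0.2 (unchanged)
CL_new/CL_old = 0.0837 + 0.1188 + 0.0858 + 0.2 = 0.4883.
Because AUC varies inversely with clearance, the combined effect is 1 / 0.4883 = 2.05.

2.05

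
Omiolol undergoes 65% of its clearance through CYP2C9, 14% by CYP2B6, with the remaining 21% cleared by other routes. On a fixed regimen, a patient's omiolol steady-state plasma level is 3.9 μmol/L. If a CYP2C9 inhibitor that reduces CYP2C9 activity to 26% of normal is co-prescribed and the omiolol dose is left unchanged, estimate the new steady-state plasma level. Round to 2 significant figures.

7.5 μmol/L

The CYP2C9 pathway (65% of clearance) falls to 0.26× activity: 0.65 × 0.26 = 0.169.
CYP2B6 (14%) and the residual 21% are unaffected.
Relative clearance = 0.169 + 0.14 + 0.21 = 0.519.
New steady-state plasma level = baseline ÷ relative clearance = 3.9 / 0.519 = 7.5 μmol/L.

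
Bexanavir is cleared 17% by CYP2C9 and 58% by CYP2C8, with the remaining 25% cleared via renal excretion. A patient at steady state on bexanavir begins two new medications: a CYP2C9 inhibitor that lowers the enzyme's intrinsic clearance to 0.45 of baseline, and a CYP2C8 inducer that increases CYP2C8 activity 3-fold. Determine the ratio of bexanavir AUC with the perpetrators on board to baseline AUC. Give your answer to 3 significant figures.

The CYP2C9 pathway (17% of clearance) drops to 0.45× activity: 0.17 × 0.45 = 0.0765.
The CYP2C8 pathway (58% of clearance) is boosted to 3× activity: 0.58 × 3 = 1.74.
Non-CYP routes (25%) are unchanged.
CL_new/CL_old = 0.0765 + 1.74 + 0.25 = 2.0665.
Net AUC ratio = 1 / 2.0665 = 0.484.

0.484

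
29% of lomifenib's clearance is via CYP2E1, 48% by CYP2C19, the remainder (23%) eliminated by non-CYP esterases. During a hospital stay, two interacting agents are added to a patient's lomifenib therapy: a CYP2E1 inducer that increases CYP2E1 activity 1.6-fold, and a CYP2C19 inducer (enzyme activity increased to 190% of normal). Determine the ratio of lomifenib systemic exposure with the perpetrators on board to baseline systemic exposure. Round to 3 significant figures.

0.623

CYP2E1: 0.29 × 1.6 = 0.464
CYP2C19: 0.48 × 1.9 = 0.912
Other: 0.23 (unchanged)
Relative clearance = 0.464 + 0.912 + 0.23 = 1.606.
Because systemic exposure varies inversely with clearance, the combined effect is 1 / 1.606 = 0.623.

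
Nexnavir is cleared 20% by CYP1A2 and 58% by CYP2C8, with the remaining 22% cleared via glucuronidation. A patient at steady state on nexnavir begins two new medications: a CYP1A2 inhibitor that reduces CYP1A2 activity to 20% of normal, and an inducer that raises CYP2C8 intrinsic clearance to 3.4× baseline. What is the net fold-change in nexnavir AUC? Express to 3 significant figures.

0.448

The CYP1A2 pathway (20% of clearance) is reduced to 0.2× activity: 0.2 × 0.2 = 0.04.
The CYP2C8 pathway (58% of clearance) rises to 3.4× activity: 0.58 × 3.4 = 1.972.
Non-CYP routes (22%) are unchanged.
New clearance relative to baseline: 0.04 + 1.972 + 0.22 = 2.232.
Because AUC varies inversely with clearance, the combined effect is 1 / 2.232 = 0.448.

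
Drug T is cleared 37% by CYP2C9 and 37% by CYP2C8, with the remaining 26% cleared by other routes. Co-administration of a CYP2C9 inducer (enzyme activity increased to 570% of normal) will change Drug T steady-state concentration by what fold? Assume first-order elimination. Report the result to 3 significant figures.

0.365

CYP2C9: 0.37 × 5.7 = 2.109
CYP2C8: 0.37 (unchanged)
Other: 0.26 (unchanged)
CL_new/CL_old = 2.109 + 0.37 + 0.26 = 2.739.
Steady-state concentration is inversely proportional to clearance, so the fold-change is 1 / 2.739 = 0.365.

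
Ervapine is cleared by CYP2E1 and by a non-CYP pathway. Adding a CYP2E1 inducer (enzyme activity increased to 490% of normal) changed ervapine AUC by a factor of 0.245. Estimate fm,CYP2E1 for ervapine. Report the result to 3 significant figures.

CL'/CL = 1 / 0.245 = 4.082
4.9·fm + (1 − fm) = 4.082
fm = (4.082 − 1) / (4.9 − 1) = 0.790

0.790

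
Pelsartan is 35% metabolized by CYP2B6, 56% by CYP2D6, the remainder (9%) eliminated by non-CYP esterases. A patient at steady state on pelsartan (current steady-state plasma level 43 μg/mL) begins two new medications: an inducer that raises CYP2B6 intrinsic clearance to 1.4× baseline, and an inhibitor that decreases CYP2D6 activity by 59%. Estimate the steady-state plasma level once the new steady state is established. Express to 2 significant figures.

53 μg/mL

The CYP2B6 pathway (35% of clearance) increases to 1.4× activity: 0.35 × 1.4 = 0.49.
The CYP2D6 pathway (56% of clearance) falls to 0.41× activity: 0.56 × 0.41 = 0.2296.
Non-CYP routes (9%) are unchanged.
Relative clearance = 0.49 + 0.2296 + 0.09 = 0.8096.
Steady-state plasma level ∝ 1/CL: new value = 43 / 0.8096 = 53 μg/mL.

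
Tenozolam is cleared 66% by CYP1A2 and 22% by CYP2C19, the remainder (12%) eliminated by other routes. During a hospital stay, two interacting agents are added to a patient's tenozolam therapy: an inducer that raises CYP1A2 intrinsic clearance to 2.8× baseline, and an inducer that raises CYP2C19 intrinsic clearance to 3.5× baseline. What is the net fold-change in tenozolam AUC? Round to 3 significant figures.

The CYP1A2 pathway (66% of clearance) rises to 2.8× activity: 0.66 × 2.8 = 1.848.
The CYP2C19 pathway (22% of clearance) is boosted to 3.5× activity: 0.22 × 3.5 = 0.77.
The remaining 12% of clearance is unaffected.
Relative clearance = 1.848 + 0.77 + 0.12 = 2.738.
AUC ∝ 1/CL: fold-change = 1 / 2.738 = 0.365.

0.365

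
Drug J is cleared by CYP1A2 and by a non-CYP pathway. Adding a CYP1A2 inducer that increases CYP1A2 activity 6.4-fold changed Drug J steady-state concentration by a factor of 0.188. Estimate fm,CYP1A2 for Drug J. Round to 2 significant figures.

0.80

Let fm be the CYP1A2 fraction. New clearance relative to baseline = fm × 6.4 + (1 − fm).
Steady-state concentration ratio = 1 / (new CL fraction), so new CL fraction = 1 / 0.188 = 5.319.
fm × 6.4 + 1 − fm = 5.319  ⇒  fm × (6.4 − 1) = 4.319  ⇒  fm = 0.80.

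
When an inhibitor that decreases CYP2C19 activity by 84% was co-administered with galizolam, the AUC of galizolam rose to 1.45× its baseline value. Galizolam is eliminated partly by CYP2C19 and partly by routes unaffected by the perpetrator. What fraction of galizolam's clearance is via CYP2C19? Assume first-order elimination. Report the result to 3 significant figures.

Let x = fm,CYP2C19. Because AUC ∝ 1/CL, relative clearance fell to 1/1.45 = 0.6897.
Setting x·0.16 + (1 − x) = 0.6897 and solving: x = (0.6897 − 1)/(0.16 − 1) = 0.369.

0.369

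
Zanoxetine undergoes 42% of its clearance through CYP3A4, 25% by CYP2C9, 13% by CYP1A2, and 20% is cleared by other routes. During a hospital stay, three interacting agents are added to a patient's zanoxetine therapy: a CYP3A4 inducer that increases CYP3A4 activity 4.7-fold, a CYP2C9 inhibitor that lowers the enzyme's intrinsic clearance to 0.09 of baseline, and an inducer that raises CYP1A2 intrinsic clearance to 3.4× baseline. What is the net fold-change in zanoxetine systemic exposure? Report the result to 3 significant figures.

The CYP3A4 pathway (42% of clearance) rises to 4.7× activity: 0.42 × 4.7 = 1.974.
The CYP2C9 pathway (25% of clearance) is reduced to 0.09× activity: 0.25 × 0.09 = 0.0225.
The CYP1A2 pathway (13% of clearance) is boosted to 3.4× activity: 0.13 × 3.4 = 0.442.
Non-CYP routes (20%) are unchanged.
Relative clearance = 1.974 + 0.0225 + 0.442 + 0.2 = 2.6385.
Systemic exposure ∝ 1/CL: fold-change = 1 / 2.6385 = 0.379.

0.379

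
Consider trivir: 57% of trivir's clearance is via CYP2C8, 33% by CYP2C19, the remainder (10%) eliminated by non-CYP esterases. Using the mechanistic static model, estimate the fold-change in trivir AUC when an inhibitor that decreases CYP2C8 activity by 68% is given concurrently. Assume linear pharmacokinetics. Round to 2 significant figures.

1.6

CYP2C8: 0.57 × 0.32 = 0.1824
CYP2C19: 0.33 (unchanged)
Other: 0.1 (unchanged)
CL_new/CL_old = 0.1824 + 0.33 + 0.1 = 0.6124.
AUC ratio = CL_old/CL_new = 1 / 0.6124 = 1.6.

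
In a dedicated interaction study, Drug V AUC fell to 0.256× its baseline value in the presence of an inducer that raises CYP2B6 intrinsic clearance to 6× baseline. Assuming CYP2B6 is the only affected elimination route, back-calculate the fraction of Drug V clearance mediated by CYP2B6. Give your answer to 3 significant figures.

CL'/CL = 1 / 0.256 = 3.906
6·fm + (1 − fm) = 3.906
fm = (3.906 − 1) / (6 − 1) = 0.581

0.581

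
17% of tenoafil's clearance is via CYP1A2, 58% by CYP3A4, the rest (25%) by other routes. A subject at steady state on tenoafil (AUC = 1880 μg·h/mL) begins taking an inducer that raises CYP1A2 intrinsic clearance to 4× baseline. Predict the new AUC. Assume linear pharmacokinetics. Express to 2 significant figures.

The CYP1A2 pathway (17% of clearance) rises to 4× activity: 0.17 × 4 = 0.68.
CYP3A4 (58%) and the residual 25% are unaffected.
New clearance relative to baseline: 0.68 + 0.58 + 0.25 = 1.51.
New AUC = baseline ÷ relative clearance = 1880 / 1.51 = 1.2 × 10³ μg·h/mL.

1.2 × 10³ μg·h/mL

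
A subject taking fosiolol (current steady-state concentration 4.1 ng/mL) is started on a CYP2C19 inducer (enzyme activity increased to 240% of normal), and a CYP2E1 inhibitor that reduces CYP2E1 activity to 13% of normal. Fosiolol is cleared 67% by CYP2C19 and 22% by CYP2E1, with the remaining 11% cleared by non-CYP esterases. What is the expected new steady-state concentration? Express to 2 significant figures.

2.3 ng/mL

The CYP2C19 pathway (67% of clearance) is boosted to 2.4× activity: 0.67 × 2.4 = 1.608.
The CYP2E1 pathway (22% of clearance) is reduced to 0.13× activity: 0.22 × 0.13 = 0.0286.
Non-CYP routes (11%) are unchanged.
New clearance relative to baseline: 1.608 + 0.0286 + 0.11 = 1.7466.
New steady-state concentration = 4.1 / 1.7466 = 2.3 ng/mL (concentration scales inversely with clearance).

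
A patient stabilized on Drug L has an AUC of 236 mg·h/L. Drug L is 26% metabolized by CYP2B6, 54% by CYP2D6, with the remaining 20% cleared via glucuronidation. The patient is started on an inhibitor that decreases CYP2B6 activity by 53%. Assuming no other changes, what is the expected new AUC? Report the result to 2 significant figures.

2.7 × 10² mg·h/L

The CYP2B6 pathway (26% of clearance) falls to 0.47× activity: 0.26 × 0.47 = 0.1222.
CYP2D6 (54%) and the residual 20% are unaffected.
New clearance relative to baseline: 0.1222 + 0.54 + 0.2 = 0.8622.
With dosing unchanged, AUC scales as 1/CL: 236 / 0.8622 = 2.7 × 10² mg·h/L.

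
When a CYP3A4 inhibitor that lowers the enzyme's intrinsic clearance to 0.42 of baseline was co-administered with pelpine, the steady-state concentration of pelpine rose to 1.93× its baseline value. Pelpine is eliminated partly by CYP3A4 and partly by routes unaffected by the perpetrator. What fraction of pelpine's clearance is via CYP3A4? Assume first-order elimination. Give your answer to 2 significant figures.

CL'/CL = 1 / 1.93 = 0.5181
0.42·fm + (1 − fm) = 0.5181
fm = (0.5181 − 1) / (0.42 − 1) = 0.83

0.83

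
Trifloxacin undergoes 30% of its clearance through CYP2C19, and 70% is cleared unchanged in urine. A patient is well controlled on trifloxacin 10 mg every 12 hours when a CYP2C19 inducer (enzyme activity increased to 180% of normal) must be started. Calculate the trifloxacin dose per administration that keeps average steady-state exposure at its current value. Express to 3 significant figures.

12.4 mg

CYP2C19: 0.3 × 1.8 = 0.54
Other: 0.7 (unchanged)
CL_new/CL_old = 0.54 + 0.7 = 1.24.
Css,avg = (dose rate)/CL, so holding Css fixed requires dose ∝ CL: 10 × 1.24 = 12.4 mg.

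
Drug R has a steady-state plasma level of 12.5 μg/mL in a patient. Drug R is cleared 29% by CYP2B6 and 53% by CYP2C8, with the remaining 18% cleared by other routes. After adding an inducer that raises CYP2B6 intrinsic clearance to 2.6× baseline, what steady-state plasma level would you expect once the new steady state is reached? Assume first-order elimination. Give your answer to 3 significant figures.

8.54 μg/mL

CYP2B6: 0.29 × 2.6 = 0.754
CYP2C8: 0.53 (unchanged)
Other: 0.18 (unchanged)
CL_new/CL_old = 0.754 + 0.53 + 0.18 = 1.464.
New steady-state plasma level = baseline ÷ relative clearance = 12.5 / 1.464 = 8.54 μg/mL.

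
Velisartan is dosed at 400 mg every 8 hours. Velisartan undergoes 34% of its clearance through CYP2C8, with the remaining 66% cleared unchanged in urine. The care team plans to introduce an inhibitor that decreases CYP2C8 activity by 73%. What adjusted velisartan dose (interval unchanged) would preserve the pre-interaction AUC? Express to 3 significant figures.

301 mg

The CYP2C8 pathway (34% of clearance) is reduced to 0.27× activity: 0.34 × 0.27 = 0.0918.
Non-CYP routes (66%) are unchanged.
Relative clearance = 0.0918 + 0.66 = 0.7518.
To maintain the same steady-state level, dose must scale with clearance: new dose = 400 × 0.7518 = 301 mg.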